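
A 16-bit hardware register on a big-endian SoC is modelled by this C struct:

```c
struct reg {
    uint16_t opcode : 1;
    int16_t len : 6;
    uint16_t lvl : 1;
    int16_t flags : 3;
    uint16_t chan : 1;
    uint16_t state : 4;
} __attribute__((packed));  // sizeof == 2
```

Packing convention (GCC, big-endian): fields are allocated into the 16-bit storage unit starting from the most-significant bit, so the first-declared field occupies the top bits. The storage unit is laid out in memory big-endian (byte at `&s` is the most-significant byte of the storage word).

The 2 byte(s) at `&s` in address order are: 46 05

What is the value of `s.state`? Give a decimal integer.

5

[0]=0x46 [1]=0x05 (big-endian) → word 0x4605
opcode [15+:1] = (word>>15) & 0x1 = 0
len [9+:6] = (word>>9) & 0x3f = 35
lvl [8+:1] = (word>>8) & 0x1 = 0
flags [5+:3] = (word>>5) & 0x7 = 0
chan [4+:1] = (word>>4) & 0x1 = 0
state [0+:4] = (word>>0) & 0xf = 5  ←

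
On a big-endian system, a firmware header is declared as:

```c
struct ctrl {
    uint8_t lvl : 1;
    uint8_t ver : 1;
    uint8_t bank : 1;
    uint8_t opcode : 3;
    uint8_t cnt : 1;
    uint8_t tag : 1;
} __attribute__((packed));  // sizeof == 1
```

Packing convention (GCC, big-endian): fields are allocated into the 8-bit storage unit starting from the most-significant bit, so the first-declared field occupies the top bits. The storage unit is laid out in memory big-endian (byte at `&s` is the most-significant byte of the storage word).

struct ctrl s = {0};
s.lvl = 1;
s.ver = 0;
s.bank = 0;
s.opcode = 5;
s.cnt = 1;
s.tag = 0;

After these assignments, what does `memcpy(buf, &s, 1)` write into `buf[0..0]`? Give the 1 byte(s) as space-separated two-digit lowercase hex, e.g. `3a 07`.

96

lvl (1b) val=1 bits=0x1 at bit 7: 0x80
ver (1b) val=0 bits=0x0 at bit 6: 0x80
bank (1b) val=0 bits=0x0 at bit 5: 0x80
opcode (3b) val=5 bits=0x5 at bit 2: 0x94
cnt (1b) val=1 bits=0x1 at bit 1: 0x96
tag (1b) val=0 bits=0x0 at bit 0: 0x96
word = 0x96 → big-endian bytes:
  [0]=0x96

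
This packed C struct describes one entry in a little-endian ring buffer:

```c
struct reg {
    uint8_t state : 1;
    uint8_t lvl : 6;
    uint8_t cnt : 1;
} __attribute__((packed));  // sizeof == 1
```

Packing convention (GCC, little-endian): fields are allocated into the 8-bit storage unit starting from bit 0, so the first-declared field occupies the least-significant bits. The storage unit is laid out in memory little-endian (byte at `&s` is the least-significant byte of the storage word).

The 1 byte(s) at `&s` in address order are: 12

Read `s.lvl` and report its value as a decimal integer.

9

[0]=0x12 (little-endian) → word 0x12
state [0+:1] = (word>>0) & 0x1 = 0
lvl [1+:6] = (word>>1) & 0x3f = 9  ←
cnt [7+:1] = (word>>7) & 0x1 = 0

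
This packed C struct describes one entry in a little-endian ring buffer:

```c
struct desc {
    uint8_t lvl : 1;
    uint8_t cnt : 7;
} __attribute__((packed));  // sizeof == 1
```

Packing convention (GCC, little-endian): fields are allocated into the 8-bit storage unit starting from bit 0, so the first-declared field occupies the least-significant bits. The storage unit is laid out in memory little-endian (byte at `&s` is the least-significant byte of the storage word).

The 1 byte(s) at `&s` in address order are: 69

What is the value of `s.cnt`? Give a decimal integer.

[0]=0x69 (little-endian) → word 0x69
lvl:1 @ bit 0 → (0x69>>0)&0x1 = 0x1
cnt:7 @ bit 1 → (0x69>>1)&0x7f = 0x34  ←

52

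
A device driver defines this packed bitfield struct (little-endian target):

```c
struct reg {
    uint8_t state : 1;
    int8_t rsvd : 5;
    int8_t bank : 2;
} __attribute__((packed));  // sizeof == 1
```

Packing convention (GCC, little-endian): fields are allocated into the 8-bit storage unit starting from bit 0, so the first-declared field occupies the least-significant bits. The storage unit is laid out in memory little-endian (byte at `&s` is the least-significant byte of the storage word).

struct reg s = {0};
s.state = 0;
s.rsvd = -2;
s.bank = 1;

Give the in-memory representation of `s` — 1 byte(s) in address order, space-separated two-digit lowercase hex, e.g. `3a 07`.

[0+:1] state=0 & 0x1 = 0x0; word=0x00
[1+:5] rsvd=-2 & 0x1f = 0x1e; word=0x3c
[6+:2] bank=1 & 0x3 = 0x1; word=0x7c
word = 0x7c → little-endian bytes:
  [0]=0x7c

7c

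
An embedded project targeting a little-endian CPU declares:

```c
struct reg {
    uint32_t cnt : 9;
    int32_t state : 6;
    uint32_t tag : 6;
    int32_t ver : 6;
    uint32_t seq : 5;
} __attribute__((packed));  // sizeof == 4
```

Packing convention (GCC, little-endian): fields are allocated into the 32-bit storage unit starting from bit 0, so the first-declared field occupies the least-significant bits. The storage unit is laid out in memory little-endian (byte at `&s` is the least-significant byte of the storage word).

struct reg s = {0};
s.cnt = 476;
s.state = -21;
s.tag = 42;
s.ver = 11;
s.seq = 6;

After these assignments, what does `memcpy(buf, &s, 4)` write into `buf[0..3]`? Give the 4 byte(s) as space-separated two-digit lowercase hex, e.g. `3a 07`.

dc 57 75 31

[0+:9] cnt=476 & 0x1ff = 0x1dc; word=0x000001dc
[9+:6] state=-21 & 0x3f = 0x2b; word=0x000057dc
[15+:6] tag=42 & 0x3f = 0x2a; word=0x001557dc
[21+:6] ver=11 & 0x3f = 0xb; word=0x017557dc
[27+:5] seq=6 & 0x1f = 0x6; word=0x317557dc
word = 0x317557dc → little-endian bytes:
  [0]=0xdc  [1]=0x57  [2]=0x75  [3]=0x31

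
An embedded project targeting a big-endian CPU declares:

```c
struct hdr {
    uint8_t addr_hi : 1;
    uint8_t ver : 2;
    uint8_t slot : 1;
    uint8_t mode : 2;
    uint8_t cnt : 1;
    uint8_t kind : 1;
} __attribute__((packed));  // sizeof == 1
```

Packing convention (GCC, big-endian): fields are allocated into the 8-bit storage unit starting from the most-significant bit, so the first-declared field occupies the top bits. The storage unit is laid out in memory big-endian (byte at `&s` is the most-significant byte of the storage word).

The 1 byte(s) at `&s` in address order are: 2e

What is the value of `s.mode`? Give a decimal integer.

3

[0]=0x2e (big-endian) → word 0x2e
addr_hi [7+:1] = (word>>7) & 0x1 = 0
ver [5+:2] = (word>>5) & 0x3 = 1
slot [4+:1] = (word>>4) & 0x1 = 0
mode [2+:2] = (word>>2) & 0x3 = 3  ←
cnt [1+:1] = (word>>1) & 0x1 = 1
kind [0+:1] = (word>>0) & 0x1 = 0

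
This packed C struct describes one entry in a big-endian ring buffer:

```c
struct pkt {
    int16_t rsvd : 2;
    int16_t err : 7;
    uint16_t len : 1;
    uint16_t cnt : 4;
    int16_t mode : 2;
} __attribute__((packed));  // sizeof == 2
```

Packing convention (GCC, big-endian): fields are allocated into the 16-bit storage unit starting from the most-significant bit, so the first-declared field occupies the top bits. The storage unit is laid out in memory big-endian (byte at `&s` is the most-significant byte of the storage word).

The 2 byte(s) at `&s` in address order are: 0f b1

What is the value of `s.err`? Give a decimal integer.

[0]=0x0f [1]=0xb1 (big-endian) → word 0x0fb1
rsvd [14+:2] = (word>>14) & 0x3 = 0
err [7+:7] = (word>>7) & 0x7f = 31  ←
len [6+:1] = (word>>6) & 0x1 = 0
cnt [2+:4] = (word>>2) & 0xf = 12
mode [0+:2] = (word>>0) & 0x3 = 1
err signed 7b, MSB=0: value = 31

31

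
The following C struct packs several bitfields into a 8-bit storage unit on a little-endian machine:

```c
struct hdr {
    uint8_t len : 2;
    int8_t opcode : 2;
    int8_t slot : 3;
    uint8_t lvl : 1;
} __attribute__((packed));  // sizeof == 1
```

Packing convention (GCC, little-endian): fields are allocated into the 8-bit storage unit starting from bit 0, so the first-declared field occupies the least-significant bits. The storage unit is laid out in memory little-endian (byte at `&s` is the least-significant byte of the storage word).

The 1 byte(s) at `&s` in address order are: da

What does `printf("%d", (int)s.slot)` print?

[0]=0xda (little-endian) → word 0xda
len:2 @ bit 0 → (0xda>>0)&0x3 = 0x2
opcode:2 @ bit 2 → (0xda>>2)&0x3 = 0x2
slot:3 @ bit 4 → (0xda>>4)&0x7 = 0x5  ←
lvl:1 @ bit 7 → (0xda>>7)&0x1 = 0x1
slot signed 3b, MSB=1: 5 - 8 = -3

-3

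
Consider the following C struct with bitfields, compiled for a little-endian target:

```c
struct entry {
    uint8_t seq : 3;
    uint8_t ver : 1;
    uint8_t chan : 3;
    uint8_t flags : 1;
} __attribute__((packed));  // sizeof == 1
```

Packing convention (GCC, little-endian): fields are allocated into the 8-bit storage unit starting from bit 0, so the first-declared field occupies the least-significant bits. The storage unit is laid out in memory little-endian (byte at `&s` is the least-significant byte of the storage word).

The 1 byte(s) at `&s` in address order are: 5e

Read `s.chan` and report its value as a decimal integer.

5

[0]=0x5e (little-endian) → word 0x5e
seq:3 @ bit 0 → (0x5e>>0)&0x7 = 0x6
ver:1 @ bit 3 → (0x5e>>3)&0x1 = 0x1
chan:3 @ bit 4 → (0x5e>>4)&0x7 = 0x5  ←
flags:1 @ bit 7 → (0x5e>>7)&0x1 = 0x0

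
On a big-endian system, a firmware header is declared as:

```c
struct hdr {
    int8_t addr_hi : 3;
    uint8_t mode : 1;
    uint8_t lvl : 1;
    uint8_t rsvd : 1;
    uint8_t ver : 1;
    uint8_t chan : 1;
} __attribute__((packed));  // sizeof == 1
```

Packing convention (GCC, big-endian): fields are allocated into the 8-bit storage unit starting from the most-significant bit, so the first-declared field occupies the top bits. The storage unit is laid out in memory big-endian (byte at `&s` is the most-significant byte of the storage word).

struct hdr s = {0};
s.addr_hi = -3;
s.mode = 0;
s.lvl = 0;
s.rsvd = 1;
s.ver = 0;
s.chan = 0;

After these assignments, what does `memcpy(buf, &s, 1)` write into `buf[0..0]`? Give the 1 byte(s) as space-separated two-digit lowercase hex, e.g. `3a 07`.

a4

addr_hi:3 = -3 → 0x5 << 5 → word 0xa0
mode:1 = 0 → 0x0 << 4 → word 0xa0
lvl:1 = 0 → 0x0 << 3 → word 0xa0
rsvd:1 = 1 → 0x1 << 2 → word 0xa4
ver:1 = 0 → 0x0 << 1 → word 0xa4
chan:1 = 0 → 0x0 << 0 → word 0xa4
word = 0xa4 → big-endian bytes:
  [0]=0xa4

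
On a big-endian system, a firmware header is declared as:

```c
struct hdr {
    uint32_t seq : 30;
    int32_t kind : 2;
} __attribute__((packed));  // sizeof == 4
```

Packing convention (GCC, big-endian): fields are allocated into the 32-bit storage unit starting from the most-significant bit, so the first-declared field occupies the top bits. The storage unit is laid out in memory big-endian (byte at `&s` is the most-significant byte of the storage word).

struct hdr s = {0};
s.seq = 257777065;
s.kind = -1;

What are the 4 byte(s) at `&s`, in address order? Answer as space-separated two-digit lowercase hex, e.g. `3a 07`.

[2+:30] seq=257777065 & 0x3fffffff = 0xf5d5da9; word=0x3d7576a4
[0+:2] kind=-1 & 0x3 = 0x3; word=0x3d7576a7
word = 0x3d7576a7 → big-endian bytes:
  [0]=0x3d  [1]=0x75  [2]=0x76  [3]=0xa7

3d 75 76 a7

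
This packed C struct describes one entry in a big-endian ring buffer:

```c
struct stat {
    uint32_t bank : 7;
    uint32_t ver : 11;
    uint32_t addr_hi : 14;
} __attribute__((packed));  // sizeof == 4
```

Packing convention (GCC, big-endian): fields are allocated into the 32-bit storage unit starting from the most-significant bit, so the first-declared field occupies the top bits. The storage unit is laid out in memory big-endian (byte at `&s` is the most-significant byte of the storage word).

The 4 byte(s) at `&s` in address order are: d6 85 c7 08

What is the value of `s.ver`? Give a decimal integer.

535

[0]=0xd6 [1]=0x85 [2]=0xc7 [3]=0x08 (big-endian) → word 0xd685c708
bank [25+:7] = (word>>25) & 0x7f = 107
ver [14+:11] = (word>>14) & 0x7ff = 535  ←
addr_hi [0+:14] = (word>>0) & 0x3fff = 1800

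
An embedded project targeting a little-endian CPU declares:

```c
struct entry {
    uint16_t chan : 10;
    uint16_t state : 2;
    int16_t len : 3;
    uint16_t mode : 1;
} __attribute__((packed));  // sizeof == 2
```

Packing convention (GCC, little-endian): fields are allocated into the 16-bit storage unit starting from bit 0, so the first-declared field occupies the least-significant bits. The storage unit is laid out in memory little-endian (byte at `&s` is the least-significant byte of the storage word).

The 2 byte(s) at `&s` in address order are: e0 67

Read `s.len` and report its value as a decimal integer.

-2

[0]=0xe0 [1]=0x67 (little-endian) → word 0x67e0
chan:10 @ bit 0 → (0x67e0>>0)&0x3ff = 0x3e0
state:2 @ bit 10 → (0x67e0>>10)&0x3 = 0x1
len:3 @ bit 12 → (0x67e0>>12)&0x7 = 0x6  ←
mode:1 @ bit 15 → (0x67e0>>15)&0x1 = 0x0
len signed 3b, MSB=1: 6 - 8 = -2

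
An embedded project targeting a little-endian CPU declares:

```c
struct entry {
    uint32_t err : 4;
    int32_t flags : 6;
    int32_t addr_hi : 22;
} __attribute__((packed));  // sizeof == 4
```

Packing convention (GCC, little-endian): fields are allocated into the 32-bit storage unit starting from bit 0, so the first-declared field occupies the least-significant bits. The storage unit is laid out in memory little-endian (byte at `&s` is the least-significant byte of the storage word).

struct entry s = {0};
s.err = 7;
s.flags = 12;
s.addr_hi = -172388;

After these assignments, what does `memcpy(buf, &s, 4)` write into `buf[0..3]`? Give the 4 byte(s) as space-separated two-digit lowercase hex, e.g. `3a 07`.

c7 70 7a f5

[0+:4] err=7 & 0xf = 0x7; word=0x00000007
[4+:6] flags=12 & 0x3f = 0xc; word=0x000000c7
[10+:22] addr_hi=-172388 & 0x3fffff = 0x3d5e9c; word=0xf57a70c7
word = 0xf57a70c7 → little-endian bytes:
  [0]=0xc7  [1]=0x70  [2]=0x7a  [3]=0xf5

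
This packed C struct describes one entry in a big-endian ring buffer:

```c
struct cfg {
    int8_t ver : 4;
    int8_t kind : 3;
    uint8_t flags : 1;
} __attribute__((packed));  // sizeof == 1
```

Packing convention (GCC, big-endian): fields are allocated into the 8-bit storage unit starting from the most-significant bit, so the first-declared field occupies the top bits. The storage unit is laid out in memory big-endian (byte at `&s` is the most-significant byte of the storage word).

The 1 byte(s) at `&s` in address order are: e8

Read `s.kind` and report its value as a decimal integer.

[0]=0xe8 (big-endian) → word 0xe8
ver [4+:4] = (word>>4) & 0xf = 14
kind [1+:3] = (word>>1) & 0x7 = 4  ←
flags [0+:1] = (word>>0) & 0x1 = 0
kind signed 3b, MSB=1: 4 - 8 = -4

-4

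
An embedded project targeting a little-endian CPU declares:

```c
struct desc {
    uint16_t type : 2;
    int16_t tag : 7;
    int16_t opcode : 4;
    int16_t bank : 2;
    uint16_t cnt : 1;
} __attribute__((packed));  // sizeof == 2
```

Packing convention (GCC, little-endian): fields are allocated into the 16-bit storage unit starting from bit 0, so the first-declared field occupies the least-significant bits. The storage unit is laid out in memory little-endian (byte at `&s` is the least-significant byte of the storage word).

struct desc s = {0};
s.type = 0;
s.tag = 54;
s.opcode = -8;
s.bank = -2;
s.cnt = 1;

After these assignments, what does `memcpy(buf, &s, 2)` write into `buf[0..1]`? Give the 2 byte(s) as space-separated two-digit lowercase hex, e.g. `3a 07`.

d8 d0

type (2b) val=0 bits=0x0 at bit 0: 0x0000
tag (7b) val=54 bits=0x36 at bit 2: 0x00d8
opcode (4b) val=-8 bits=0x8 at bit 9: 0x10d8
bank (2b) val=-2 bits=0x2 at bit 13: 0x50d8
cnt (1b) val=1 bits=0x1 at bit 15: 0xd0d8
word = 0xd0d8 → little-endian bytes:
  [0]=0xd8  [1]=0xd0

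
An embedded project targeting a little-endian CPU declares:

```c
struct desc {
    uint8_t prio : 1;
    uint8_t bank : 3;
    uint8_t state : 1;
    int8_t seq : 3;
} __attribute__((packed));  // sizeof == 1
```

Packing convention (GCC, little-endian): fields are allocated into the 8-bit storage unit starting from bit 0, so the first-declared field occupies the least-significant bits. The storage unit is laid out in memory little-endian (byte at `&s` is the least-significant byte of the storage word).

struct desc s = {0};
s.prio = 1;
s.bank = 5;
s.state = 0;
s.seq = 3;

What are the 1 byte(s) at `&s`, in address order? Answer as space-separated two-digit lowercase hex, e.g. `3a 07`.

6b

[0+:1] prio=1 & 0x1 = 0x1; word=0x01
[1+:3] bank=5 & 0x7 = 0x5; word=0x0b
[4+:1] state=0 & 0x1 = 0x0; word=0x0b
[5+:3] seq=3 & 0x7 = 0x3; word=0x6b
word = 0x6b → little-endian bytes:
  [0]=0x6b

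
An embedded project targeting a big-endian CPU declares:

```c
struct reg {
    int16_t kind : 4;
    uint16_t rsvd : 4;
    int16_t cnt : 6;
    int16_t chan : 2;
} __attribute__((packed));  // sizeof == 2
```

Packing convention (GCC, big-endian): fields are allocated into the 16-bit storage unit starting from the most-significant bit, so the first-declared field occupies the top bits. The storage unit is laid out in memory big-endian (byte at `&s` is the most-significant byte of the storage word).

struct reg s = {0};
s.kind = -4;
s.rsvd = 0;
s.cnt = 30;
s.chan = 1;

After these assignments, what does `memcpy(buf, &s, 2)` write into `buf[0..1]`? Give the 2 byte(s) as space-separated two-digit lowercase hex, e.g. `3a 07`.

kind (4b) val=-4 bits=0xc at bit 12: 0xc000
rsvd (4b) val=0 bits=0x0 at bit 8: 0xc000
cnt (6b) val=30 bits=0x1e at bit 2: 0xc078
chan (2b) val=1 bits=0x1 at bit 0: 0xc079
word = 0xc079 → big-endian bytes:
  [0]=0xc0  [1]=0x79

c0 79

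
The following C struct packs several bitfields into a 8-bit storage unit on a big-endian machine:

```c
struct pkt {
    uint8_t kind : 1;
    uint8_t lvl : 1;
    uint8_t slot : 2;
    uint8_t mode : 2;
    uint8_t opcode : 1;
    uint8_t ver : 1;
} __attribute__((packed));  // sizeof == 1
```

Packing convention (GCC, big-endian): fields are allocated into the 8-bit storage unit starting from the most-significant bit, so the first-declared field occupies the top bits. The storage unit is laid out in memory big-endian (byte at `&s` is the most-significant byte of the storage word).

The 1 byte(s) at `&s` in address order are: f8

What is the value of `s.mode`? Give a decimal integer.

[0]=0xf8 (big-endian) → word 0xf8
kind:1 @ bit 7 → (0xf8>>7)&0x1 = 0x1
lvl:1 @ bit 6 → (0xf8>>6)&0x1 = 0x1
slot:2 @ bit 4 → (0xf8>>4)&0x3 = 0x3
mode:2 @ bit 2 → (0xf8>>2)&0x3 = 0x2  ←
opcode:1 @ bit 1 → (0xf8>>1)&0x1 = 0x0
ver:1 @ bit 0 → (0xf8>>0)&0x1 = 0x0

2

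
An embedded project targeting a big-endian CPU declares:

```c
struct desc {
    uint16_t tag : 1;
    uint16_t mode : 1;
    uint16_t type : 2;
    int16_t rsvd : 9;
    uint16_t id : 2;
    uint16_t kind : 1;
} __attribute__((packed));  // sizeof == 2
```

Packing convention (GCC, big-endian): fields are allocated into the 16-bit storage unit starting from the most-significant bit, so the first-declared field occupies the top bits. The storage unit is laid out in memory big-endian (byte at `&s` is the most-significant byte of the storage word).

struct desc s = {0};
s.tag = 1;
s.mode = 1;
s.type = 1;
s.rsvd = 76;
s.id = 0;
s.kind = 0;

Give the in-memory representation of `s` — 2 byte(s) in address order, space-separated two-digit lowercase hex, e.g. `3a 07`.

d2 60

tag (1b) val=1 bits=0x1 at bit 15: 0x8000
mode (1b) val=1 bits=0x1 at bit 14: 0xc000
type (2b) val=1 bits=0x1 at bit 12: 0xd000
rsvd (9b) val=76 bits=0x4c at bit 3: 0xd260
id (2b) val=0 bits=0x0 at bit 1: 0xd260
kind (1b) val=0 bits=0x0 at bit 0: 0xd260
word = 0xd260 → big-endian bytes:
  [0]=0xd2  [1]=0x60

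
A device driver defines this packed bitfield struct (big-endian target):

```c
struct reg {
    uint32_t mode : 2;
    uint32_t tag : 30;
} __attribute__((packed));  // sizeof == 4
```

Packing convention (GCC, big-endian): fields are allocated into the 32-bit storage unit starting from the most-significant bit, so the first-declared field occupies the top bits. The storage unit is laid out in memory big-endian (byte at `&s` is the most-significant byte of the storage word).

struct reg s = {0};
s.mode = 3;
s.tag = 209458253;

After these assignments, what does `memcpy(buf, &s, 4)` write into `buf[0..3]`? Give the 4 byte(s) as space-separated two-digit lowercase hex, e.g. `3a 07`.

[30+:2] mode=3 & 0x3 = 0x3; word=0xc0000000
[0+:30] tag=209458253 & 0x3fffffff = 0xc7c144d; word=0xcc7c144d
word = 0xcc7c144d → big-endian bytes:
  [0]=0xcc  [1]=0x7c  [2]=0x14  [3]=0x4d

cc 7c 14 4d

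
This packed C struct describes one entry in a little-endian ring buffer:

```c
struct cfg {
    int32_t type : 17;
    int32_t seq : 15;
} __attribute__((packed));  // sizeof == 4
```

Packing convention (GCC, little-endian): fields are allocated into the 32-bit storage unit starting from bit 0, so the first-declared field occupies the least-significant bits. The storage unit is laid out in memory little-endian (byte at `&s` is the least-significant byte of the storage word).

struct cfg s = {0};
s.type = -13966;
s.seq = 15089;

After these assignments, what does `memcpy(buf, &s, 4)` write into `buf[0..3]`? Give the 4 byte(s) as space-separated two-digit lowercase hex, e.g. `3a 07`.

72 c9 e3 75

type:17 = -13966 → 0x1c972 << 0 → word 0x0001c972
seq:15 = 15089 → 0x3af1 << 17 → word 0x75e3c972
word = 0x75e3c972 → little-endian bytes:
  [0]=0x72  [1]=0xc9  [2]=0xe3  [3]=0x75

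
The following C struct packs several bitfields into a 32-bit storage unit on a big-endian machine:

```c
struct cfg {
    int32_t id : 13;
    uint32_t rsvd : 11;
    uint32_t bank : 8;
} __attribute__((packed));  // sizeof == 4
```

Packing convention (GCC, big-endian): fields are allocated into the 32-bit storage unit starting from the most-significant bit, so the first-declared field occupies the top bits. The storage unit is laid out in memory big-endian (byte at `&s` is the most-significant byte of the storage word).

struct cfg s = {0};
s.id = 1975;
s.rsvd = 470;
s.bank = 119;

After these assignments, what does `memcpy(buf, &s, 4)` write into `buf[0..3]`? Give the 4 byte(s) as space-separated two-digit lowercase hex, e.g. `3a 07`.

3d b9 d6 77

id (13b) val=1975 bits=0x7b7 at bit 19: 0x3db80000
rsvd (11b) val=470 bits=0x1d6 at bit 8: 0x3db9d600
bank (8b) val=119 bits=0x77 at bit 0: 0x3db9d677
word = 0x3db9d677 → big-endian bytes:
  [0]=0x3d  [1]=0xb9  [2]=0xd6  [3]=0x77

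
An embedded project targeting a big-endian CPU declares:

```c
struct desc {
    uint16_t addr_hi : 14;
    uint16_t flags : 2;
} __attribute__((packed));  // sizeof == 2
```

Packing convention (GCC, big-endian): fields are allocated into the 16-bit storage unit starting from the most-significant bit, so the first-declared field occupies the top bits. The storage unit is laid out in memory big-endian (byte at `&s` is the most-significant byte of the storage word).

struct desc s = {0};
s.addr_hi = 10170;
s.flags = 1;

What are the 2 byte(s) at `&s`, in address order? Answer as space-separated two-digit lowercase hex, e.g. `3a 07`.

[2+:14] addr_hi=10170 & 0x3fff = 0x27ba; word=0x9ee8
[0+:2] flags=1 & 0x3 = 0x1; word=0x9ee9
word = 0x9ee9 → big-endian bytes:
  [0]=0x9e  [1]=0xe9

9e e9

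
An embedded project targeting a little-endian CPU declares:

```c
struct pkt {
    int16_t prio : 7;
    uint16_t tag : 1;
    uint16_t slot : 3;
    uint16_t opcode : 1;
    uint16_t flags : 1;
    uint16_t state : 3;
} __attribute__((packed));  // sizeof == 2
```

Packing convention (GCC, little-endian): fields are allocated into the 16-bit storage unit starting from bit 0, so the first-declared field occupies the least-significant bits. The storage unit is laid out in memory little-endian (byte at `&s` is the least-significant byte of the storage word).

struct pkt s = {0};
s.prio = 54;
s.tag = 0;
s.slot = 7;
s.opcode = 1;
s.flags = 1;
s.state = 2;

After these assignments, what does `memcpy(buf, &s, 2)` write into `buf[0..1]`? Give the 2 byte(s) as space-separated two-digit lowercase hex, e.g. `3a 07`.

36 5f

[0+:7] prio=54 & 0x7f = 0x36; word=0x0036
[7+:1] tag=0 & 0x1 = 0x0; word=0x0036
[8+:3] slot=7 & 0x7 = 0x7; word=0x0736
[11+:1] opcode=1 & 0x1 = 0x1; word=0x0f36
[12+:1] flags=1 & 0x1 = 0x1; word=0x1f36
[13+:3] state=2 & 0x7 = 0x2; word=0x5f36
word = 0x5f36 → little-endian bytes:
  [0]=0x36  [1]=0x5f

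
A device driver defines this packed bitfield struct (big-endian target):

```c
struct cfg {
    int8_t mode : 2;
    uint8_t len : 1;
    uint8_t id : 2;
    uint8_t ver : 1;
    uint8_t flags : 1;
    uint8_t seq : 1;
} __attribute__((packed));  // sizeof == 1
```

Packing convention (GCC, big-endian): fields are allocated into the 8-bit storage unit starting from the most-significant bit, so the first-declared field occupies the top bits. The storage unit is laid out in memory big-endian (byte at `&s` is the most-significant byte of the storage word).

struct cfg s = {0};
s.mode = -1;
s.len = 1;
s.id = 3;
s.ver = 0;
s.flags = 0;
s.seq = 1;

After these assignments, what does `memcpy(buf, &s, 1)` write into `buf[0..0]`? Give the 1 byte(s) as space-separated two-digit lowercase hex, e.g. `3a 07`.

f9

mode (2b) val=-1 bits=0x3 at bit 6: 0xc0
len (1b) val=1 bits=0x1 at bit 5: 0xe0
id (2b) val=3 bits=0x3 at bit 3: 0xf8
ver (1b) val=0 bits=0x0 at bit 2: 0xf8
flags (1b) val=0 bits=0x0 at bit 1: 0xf8
seq (1b) val=1 bits=0x1 at bit 0: 0xf9
word = 0xf9 → big-endian bytes:
  [0]=0xf9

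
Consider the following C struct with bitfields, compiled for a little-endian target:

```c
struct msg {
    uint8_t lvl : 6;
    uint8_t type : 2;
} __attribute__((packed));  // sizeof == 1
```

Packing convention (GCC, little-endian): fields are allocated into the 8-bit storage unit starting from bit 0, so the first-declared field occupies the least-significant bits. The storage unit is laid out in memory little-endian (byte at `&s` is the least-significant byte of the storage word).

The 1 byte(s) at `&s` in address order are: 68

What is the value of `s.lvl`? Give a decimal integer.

[0]=0x68 (little-endian) → word 0x68
lvl [0+:6] = (word>>0) & 0x3f = 40  ←
type [6+:2] = (word>>6) & 0x3 = 1

40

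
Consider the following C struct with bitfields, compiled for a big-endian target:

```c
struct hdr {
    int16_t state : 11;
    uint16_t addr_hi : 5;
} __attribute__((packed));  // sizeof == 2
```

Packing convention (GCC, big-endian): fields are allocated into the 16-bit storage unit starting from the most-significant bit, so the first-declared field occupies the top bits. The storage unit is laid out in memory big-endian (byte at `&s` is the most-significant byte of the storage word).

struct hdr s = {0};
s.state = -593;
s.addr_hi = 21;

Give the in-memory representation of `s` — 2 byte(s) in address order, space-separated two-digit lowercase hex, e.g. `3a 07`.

state:11 = -593 → 0x5af << 5 → word 0xb5e0
addr_hi:5 = 21 → 0x15 << 0 → word 0xb5f5
word = 0xb5f5 → big-endian bytes:
  [0]=0xb5  [1]=0xf5

b5 f5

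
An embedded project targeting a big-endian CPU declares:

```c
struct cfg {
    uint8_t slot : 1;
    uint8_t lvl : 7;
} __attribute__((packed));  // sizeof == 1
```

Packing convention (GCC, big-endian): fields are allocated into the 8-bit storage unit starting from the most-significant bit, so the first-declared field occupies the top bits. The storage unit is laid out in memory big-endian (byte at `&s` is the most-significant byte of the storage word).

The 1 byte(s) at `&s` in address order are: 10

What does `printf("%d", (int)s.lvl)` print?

16

[0]=0x10 (big-endian) → word 0x10
slot [7+:1] = (word>>7) & 0x1 = 0
lvl [0+:7] = (word>>0) & 0x7f = 16  ←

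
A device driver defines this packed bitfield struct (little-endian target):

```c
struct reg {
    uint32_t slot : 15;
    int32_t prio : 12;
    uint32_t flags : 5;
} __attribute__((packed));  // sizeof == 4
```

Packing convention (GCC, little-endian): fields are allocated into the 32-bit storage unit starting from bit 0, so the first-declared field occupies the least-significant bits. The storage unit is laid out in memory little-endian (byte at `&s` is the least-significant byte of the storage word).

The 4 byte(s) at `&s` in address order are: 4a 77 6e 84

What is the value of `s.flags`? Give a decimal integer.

16

[0]=0x4a [1]=0x77 [2]=0x6e [3]=0x84 (little-endian) → word 0x846e774a
slot [0+:15] = (word>>0) & 0x7fff = 30538
prio [15+:12] = (word>>15) & 0xfff = 2268
flags [27+:5] = (word>>27) & 0x1f = 16  ←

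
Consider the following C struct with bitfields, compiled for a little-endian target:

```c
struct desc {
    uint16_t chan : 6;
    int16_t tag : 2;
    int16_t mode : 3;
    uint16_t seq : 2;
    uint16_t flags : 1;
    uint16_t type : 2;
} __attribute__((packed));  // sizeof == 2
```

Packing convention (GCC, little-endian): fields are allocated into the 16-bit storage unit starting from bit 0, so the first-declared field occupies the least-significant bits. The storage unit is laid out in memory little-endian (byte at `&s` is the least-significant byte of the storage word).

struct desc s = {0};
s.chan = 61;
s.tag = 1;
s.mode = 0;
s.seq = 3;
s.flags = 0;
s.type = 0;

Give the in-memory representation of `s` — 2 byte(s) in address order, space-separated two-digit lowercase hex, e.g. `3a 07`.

7d 18

[0+:6] chan=61 & 0x3f = 0x3d; word=0x003d
[6+:2] tag=1 & 0x3 = 0x1; word=0x007d
[8+:3] mode=0 & 0x7 = 0x0; word=0x007d
[11+:2] seq=3 & 0x3 = 0x3; word=0x187d
[13+:1] flags=0 & 0x1 = 0x0; word=0x187d
[14+:2] type=0 & 0x3 = 0x0; word=0x187d
word = 0x187d → little-endian bytes:
  [0]=0x7d  [1]=0x18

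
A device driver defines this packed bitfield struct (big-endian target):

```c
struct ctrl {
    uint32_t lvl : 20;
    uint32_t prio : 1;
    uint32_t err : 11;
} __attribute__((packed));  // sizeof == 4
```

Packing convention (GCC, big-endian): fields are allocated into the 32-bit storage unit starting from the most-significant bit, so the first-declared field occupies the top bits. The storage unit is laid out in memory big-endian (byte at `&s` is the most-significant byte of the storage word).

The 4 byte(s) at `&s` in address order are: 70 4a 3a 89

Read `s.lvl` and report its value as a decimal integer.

459939

[0]=0x70 [1]=0x4a [2]=0x3a [3]=0x89 (big-endian) → word 0x704a3a89
lvl [12+:20] = (word>>12) & 0xfffff = 459939  ←
prio [11+:1] = (word>>11) & 0x1 = 1
err [0+:11] = (word>>0) & 0x7ff = 649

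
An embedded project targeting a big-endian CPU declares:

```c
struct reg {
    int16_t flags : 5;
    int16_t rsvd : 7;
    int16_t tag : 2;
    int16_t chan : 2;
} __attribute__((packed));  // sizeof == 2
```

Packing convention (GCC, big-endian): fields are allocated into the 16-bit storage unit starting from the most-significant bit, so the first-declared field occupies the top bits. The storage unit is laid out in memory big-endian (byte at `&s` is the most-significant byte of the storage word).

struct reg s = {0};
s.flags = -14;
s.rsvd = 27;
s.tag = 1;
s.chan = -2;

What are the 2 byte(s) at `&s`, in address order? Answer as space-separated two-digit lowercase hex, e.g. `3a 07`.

91 b6

flags:5 = -14 → 0x12 << 11 → word 0x9000
rsvd:7 = 27 → 0x1b << 4 → word 0x91b0
tag:2 = 1 → 0x1 << 2 → word 0x91b4
chan:2 = -2 → 0x2 << 0 → word 0x91b6
word = 0x91b6 → big-endian bytes:
  [0]=0x91  [1]=0xb6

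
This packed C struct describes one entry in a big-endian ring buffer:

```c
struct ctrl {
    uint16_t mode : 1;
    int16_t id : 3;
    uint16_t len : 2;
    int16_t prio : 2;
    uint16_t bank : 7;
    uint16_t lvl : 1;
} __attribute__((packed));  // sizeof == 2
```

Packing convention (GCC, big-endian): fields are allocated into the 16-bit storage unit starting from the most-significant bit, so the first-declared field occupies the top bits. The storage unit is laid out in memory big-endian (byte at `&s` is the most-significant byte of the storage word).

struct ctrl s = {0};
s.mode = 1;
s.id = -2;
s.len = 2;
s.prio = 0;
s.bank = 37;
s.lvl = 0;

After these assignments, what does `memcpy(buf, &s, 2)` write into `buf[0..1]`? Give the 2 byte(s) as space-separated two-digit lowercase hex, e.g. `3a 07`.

[15+:1] mode=1 & 0x1 = 0x1; word=0x8000
[12+:3] id=-2 & 0x7 = 0x6; word=0xe000
[10+:2] len=2 & 0x3 = 0x2; word=0xe800
[8+:2] prio=0 & 0x3 = 0x0; word=0xe800
[1+:7] bank=37 & 0x7f = 0x25; word=0xe84a
[0+:1] lvl=0 & 0x1 = 0x0; word=0xe84a
word = 0xe84a → big-endian bytes:
  [0]=0xe8  [1]=0x4a

e8 4a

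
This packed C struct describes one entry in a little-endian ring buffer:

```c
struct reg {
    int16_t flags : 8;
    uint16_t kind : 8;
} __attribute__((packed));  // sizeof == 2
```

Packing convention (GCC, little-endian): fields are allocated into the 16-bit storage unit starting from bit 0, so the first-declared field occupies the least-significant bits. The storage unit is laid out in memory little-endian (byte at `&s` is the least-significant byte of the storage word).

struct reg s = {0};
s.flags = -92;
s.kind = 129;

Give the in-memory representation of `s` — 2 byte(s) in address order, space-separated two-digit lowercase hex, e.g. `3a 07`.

[0+:8] flags=-92 & 0xff = 0xa4; word=0x00a4
[8+:8] kind=129 & 0xff = 0x81; word=0x81a4
word = 0x81a4 → little-endian bytes:
  [0]=0xa4  [1]=0x81

a4 81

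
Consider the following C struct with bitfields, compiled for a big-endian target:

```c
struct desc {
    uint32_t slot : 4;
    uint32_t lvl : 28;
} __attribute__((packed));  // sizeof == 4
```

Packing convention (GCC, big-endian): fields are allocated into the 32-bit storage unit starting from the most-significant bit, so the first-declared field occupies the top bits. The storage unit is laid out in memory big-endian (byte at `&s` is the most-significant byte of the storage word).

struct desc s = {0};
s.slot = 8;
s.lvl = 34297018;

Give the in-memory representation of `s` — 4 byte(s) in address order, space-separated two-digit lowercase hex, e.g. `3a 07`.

slot (4b) val=8 bits=0x8 at bit 28: 0x80000000
lvl (28b) val=34297018 bits=0x20b54ba at bit 0: 0x820b54ba
word = 0x820b54ba → big-endian bytes:
  [0]=0x82  [1]=0x0b  [2]=0x54  [3]=0xba

82 0b 54 ba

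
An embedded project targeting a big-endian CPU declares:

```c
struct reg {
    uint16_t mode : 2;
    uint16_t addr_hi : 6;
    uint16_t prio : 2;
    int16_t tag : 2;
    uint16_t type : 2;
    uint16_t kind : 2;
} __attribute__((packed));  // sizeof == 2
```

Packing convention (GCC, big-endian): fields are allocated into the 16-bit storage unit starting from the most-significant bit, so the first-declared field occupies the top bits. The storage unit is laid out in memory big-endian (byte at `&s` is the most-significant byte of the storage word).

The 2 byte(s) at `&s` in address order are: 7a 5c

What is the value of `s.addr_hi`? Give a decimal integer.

[0]=0x7a [1]=0x5c (big-endian) → word 0x7a5c
mode:2 @ bit 14 → (0x7a5c>>14)&0x3 = 0x1
addr_hi:6 @ bit 8 → (0x7a5c>>8)&0x3f = 0x3a  ←
prio:2 @ bit 6 → (0x7a5c>>6)&0x3 = 0x1
tag:2 @ bit 4 → (0x7a5c>>4)&0x3 = 0x1
type:2 @ bit 2 → (0x7a5c>>2)&0x3 = 0x3
kind:2 @ bit 0 → (0x7a5c>>0)&0x3 = 0x0

58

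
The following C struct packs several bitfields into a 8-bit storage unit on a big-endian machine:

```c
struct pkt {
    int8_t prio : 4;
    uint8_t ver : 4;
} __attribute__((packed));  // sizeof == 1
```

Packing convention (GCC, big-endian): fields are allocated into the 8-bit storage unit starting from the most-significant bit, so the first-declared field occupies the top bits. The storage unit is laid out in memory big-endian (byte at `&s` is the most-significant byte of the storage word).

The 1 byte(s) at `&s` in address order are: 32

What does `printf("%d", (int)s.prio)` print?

3

[0]=0x32 (big-endian) → word 0x32
prio:4 @ bit 4 → (0x32>>4)&0xf = 0x3  ←
ver:4 @ bit 0 → (0x32>>0)&0xf = 0x2
prio signed 4b, MSB=0: value = 3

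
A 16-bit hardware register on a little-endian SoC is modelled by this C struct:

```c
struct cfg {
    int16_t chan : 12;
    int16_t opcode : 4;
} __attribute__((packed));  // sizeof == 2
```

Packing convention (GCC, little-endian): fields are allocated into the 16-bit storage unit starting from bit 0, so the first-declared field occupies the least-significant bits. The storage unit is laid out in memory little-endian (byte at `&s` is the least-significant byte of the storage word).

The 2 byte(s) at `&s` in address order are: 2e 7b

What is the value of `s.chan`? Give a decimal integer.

[0]=0x2e [1]=0x7b (little-endian) → word 0x7b2e
chan [0+:12] = (word>>0) & 0xfff = 2862  ←
opcode [12+:4] = (word>>12) & 0xf = 7
chan signed 12b, MSB=1: 2862 - 4096 = -1234

-1234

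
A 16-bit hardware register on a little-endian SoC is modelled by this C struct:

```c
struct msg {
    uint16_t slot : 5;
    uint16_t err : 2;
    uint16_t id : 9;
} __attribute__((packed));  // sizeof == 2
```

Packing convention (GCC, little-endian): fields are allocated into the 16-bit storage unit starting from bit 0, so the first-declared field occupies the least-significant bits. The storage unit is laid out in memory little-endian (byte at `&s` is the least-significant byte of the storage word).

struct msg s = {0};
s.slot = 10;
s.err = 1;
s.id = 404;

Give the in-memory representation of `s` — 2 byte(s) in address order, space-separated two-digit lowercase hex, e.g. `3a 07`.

2a ca

slot (5b) val=10 bits=0xa at bit 0: 0x000a
err (2b) val=1 bits=0x1 at bit 5: 0x002a
id (9b) val=404 bits=0x194 at bit 7: 0xca2a
word = 0xca2a → little-endian bytes:
  [0]=0x2a  [1]=0xca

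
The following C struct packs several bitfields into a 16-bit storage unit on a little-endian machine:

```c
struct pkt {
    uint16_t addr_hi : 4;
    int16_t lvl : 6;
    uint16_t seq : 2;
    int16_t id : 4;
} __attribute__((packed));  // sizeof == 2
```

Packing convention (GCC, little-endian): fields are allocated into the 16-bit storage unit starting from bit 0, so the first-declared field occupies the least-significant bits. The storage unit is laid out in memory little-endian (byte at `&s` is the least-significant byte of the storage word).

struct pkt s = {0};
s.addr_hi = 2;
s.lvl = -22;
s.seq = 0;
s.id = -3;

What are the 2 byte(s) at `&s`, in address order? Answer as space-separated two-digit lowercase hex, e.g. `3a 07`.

a2 d2

addr_hi:4 = 2 → 0x2 << 0 → word 0x0002
lvl:6 = -22 → 0x2a << 4 → word 0x02a2
seq:2 = 0 → 0x0 << 10 → word 0x02a2
id:4 = -3 → 0xd << 12 → word 0xd2a2
word = 0xd2a2 → little-endian bytes:
  [0]=0xa2  [1]=0xd2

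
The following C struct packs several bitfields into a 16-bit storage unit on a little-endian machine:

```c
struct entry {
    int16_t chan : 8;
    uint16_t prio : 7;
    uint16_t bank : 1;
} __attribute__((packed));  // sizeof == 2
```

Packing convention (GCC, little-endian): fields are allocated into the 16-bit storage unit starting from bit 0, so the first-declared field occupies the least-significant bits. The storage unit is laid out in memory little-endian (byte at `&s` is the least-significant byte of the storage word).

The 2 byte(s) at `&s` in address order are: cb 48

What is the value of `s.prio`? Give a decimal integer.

72

[0]=0xcb [1]=0x48 (little-endian) → word 0x48cb
chan [0+:8] = (word>>0) & 0xff = 203
prio [8+:7] = (word>>8) & 0x7f = 72  ←
bank [15+:1] = (word>>15) & 0x1 = 0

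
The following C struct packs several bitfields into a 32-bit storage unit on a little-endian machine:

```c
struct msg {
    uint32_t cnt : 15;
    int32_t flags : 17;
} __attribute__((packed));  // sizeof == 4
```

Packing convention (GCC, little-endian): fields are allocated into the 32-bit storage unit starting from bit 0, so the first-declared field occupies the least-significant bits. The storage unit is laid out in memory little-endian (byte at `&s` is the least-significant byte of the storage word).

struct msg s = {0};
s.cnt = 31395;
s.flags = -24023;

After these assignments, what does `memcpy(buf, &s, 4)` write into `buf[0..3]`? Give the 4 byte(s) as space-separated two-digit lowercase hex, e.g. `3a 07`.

a3 fa 14 d1

[0+:15] cnt=31395 & 0x7fff = 0x7aa3; word=0x00007aa3
[15+:17] flags=-24023 & 0x1ffff = 0x1a229; word=0xd114faa3
word = 0xd114faa3 → little-endian bytes:
  [0]=0xa3  [1]=0xfa  [2]=0x14  [3]=0xd1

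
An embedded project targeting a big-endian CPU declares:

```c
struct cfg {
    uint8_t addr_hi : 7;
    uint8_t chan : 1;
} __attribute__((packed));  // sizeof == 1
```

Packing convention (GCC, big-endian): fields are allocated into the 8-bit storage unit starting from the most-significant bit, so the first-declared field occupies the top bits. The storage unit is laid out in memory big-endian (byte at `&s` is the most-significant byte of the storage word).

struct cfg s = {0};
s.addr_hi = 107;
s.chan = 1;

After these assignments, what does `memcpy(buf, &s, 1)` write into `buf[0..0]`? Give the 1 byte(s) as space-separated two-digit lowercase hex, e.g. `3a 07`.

d7

addr_hi:7 = 107 → 0x6b << 1 → word 0xd6
chan:1 = 1 → 0x1 << 0 → word 0xd7
word = 0xd7 → big-endian bytes:
  [0]=0xd7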